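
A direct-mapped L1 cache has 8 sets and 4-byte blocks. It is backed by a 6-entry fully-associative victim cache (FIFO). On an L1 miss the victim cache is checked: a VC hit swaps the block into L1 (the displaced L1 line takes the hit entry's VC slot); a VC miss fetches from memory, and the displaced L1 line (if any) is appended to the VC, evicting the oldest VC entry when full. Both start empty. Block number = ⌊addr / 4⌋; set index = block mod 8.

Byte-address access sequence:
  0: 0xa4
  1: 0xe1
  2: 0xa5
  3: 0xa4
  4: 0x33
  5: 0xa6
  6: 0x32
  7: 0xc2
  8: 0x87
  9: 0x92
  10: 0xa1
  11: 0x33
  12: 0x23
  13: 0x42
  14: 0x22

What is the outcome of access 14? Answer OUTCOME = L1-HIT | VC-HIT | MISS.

OUTCOME = VC-HIT

#0 0xa4→b41/s1 MISS; vc=[]
#1 0xe1→b56/s0 MISS; vc=[]
#2 0xa5→b41/s1 L1-HIT; vc=[]
#3 0xa4→b41/s1 L1-HIT; vc=[]
#4 0x33→b12/s4 MISS; vc=[]
#5 0xa6→b41/s1 L1-HIT; vc=[]
#6 0x32→b12/s4 L1-HIT; vc=[]
#7 0xc2→b48/s0 MISS; vc=[56]
#8 0x87→b33/s1 MISS; vc=[56,41]
#9 0x92→b36/s4 MISS; vc=[56,41,12]
#10 0xa1→b40/s0 MISS; vc=[56,41,12,48]
#11 0x33→b12/s4 VC-HIT; vc=[56,41,36,48]
#12 0x23→b8/s0 MISS; vc=[56,41,36,48,40]
#13 0x42→b16/s0 MISS; vc=[56,41,36,48,40,8]
#14 0x22→b8/s0 VC-HIT; vc=[56,41,36,48,40,16]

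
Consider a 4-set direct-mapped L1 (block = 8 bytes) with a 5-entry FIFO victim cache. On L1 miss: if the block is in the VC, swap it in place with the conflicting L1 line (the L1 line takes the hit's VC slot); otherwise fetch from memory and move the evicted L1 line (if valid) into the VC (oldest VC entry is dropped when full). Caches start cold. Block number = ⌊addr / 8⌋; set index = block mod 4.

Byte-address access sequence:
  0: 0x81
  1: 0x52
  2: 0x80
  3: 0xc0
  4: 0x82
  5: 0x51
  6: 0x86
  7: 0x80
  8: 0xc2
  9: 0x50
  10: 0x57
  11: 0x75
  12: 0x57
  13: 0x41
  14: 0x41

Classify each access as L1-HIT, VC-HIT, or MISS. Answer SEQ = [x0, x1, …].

SEQ = [MISS, MISS, L1-HIT, MISS, VC-HIT, L1-HIT, L1-HIT, L1-HIT, VC-HIT, L1-HIT, L1-HIT, MISS, VC-HIT, MISS, L1-HIT]

#0 0x81→b16/s0 MISS; vc=[]
#1 0x52→b10/s2 MISS; vc=[]
#2 0x80→b16/s0 L1-HIT; vc=[]
#3 0xc0→b24/s0 MISS; vc=[16]
#4 0x82→b16/s0 VC-HIT; vc=[24]
#5 0x51→b10/s2 L1-HIT; vc=[24]
#6 0x86→b16/s0 L1-HIT; vc=[24]
#7 0x80→b16/s0 L1-HIT; vc=[24]
#8 0xc2→b24/s0 VC-HIT; vc=[16]
#9 0x50→b10/s2 L1-HIT; vc=[16]
#10 0x57→b10/s2 L1-HIT; vc=[16]
#11 0x75→b14/s2 MISS; vc=[16,10]
#12 0x57→b10/s2 VC-HIT; vc=[16,14]
#13 0x41→b8/s0 MISS; vc=[16,14,24]
#14 0x41→b8/s0 L1-HIT; vc=[16,14,24]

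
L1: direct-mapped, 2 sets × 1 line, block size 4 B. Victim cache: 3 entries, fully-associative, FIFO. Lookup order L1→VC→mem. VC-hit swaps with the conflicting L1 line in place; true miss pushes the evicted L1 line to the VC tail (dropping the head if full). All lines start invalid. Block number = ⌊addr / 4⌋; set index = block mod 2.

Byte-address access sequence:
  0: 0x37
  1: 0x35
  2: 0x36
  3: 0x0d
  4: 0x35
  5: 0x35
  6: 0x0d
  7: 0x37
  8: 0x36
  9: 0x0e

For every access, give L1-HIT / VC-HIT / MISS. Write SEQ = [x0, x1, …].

SEQ = [MISS, L1-HIT, L1-HIT, MISS, VC-HIT, L1-HIT, VC-HIT, VC-HIT, L1-HIT, VC-HIT]

0: 0x37 (blk 13, set 1) → MISS  vc=[]
1: 0x35 (blk 13, set 1) → L1-HIT  vc=[]
2: 0x36 (blk 13, set 1) → L1-HIT  vc=[]
3: 0xd (blk 3, set 1) → MISS  vc=[13]
4: 0x35 (blk 13, set 1) → VC-HIT  vc=[3]
5: 0x35 (blk 13, set 1) → L1-HIT  vc=[3]
6: 0xd (blk 3, set 1) → VC-HIT  vc=[13]
7: 0x37 (blk 13, set 1) → VC-HIT  vc=[3]
8: 0x36 (blk 13, set 1) → L1-HIT  vc=[3]
9: 0xe (blk 3, set 1) → VC-HIT  vc=[13]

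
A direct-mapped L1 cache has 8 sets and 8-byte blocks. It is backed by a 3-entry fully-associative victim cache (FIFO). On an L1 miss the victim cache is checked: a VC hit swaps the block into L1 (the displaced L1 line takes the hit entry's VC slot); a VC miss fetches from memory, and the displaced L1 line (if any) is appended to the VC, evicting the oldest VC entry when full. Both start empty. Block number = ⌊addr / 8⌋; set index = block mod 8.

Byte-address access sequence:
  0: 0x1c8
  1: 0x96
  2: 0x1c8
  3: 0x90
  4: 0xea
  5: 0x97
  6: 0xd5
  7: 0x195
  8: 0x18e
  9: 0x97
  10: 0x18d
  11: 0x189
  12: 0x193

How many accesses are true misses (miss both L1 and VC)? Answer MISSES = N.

MISSES = 6

  [0] addr=0x1c8 blk=57 s=1: MISS | VC []
  [1] addr=0x96 blk=18 s=2: MISS | VC []
  [2] addr=0x1c8 blk=57 s=1: L1-HIT | VC []
  [3] addr=0x90 blk=18 s=2: L1-HIT | VC []
  [4] addr=0xea blk=29 s=5: MISS | VC []
  [5] addr=0x97 blk=18 s=2: L1-HIT | VC []
  [6] addr=0xd5 blk=26 s=2: MISS | VC [18]
  [7] addr=0x195 blk=50 s=2: MISS | VC [18, 26]
  [8] addr=0x18e blk=49 s=1: MISS | VC [18, 26, 57]
  [9] addr=0x97 blk=18 s=2: VC-HIT | VC [50, 26, 57]
  [10] addr=0x18d blk=49 s=1: L1-HIT | VC [50, 26, 57]
  [11] addr=0x189 blk=49 s=1: L1-HIT | VC [50, 26, 57]
  [12] addr=0x193 blk=50 s=2: VC-HIT | VC [18, 26, 57]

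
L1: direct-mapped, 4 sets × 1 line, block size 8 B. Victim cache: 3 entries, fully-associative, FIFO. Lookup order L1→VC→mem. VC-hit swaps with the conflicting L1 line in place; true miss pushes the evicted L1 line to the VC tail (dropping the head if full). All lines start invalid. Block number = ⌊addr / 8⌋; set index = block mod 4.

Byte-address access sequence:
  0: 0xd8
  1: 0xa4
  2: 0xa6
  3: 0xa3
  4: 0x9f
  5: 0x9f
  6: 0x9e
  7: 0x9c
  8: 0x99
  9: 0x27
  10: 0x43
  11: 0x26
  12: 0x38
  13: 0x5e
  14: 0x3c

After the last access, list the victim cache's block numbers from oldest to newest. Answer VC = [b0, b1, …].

  [0] addr=0xd8 blk=27 s=3: MISS | VC []
  [1] addr=0xa4 blk=20 s=0: MISS | VC []
  [2] addr=0xa6 blk=20 s=0: L1-HIT | VC []
  [3] addr=0xa3 blk=20 s=0: L1-HIT | VC []
  [4] addr=0x9f blk=19 s=3: MISS | VC [27]
  [5] addr=0x9f blk=19 s=3: L1-HIT | VC [27]
  [6] addr=0x9e blk=19 s=3: L1-HIT | VC [27]
  [7] addr=0x9c blk=19 s=3: L1-HIT | VC [27]
  [8] addr=0x99 blk=19 s=3: L1-HIT | VC [27]
  [9] addr=0x27 blk=4 s=0: MISS | VC [27, 20]
  [10] addr=0x43 blk=8 s=0: MISS | VC [27, 20, 4]
  [11] addr=0x26 blk=4 s=0: VC-HIT | VC [27, 20, 8]
  [12] addr=0x38 blk=7 s=3: MISS | VC [20, 8, 19]
  [13] addr=0x5e blk=11 s=3: MISS | VC [8, 19, 7]
  [14] addr=0x3c blk=7 s=3: VC-HIT | VC [8, 19, 11]

VC = [8, 19, 11]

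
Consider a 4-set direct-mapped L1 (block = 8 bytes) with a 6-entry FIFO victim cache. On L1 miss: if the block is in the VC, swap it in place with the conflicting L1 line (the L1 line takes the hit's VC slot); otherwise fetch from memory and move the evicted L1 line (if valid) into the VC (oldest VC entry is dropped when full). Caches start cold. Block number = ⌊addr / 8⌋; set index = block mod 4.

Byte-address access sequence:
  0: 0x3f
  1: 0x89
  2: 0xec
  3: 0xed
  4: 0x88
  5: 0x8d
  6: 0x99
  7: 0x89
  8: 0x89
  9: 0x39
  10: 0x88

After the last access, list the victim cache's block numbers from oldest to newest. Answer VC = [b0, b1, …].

VC = [29, 19]

  [0] addr=0x3f blk=7 s=3: MISS | VC []
  [1] addr=0x89 blk=17 s=1: MISS | VC []
  [2] addr=0xec blk=29 s=1: MISS | VC [17]
  [3] addr=0xed blk=29 s=1: L1-HIT | VC [17]
  [4] addr=0x88 blk=17 s=1: VC-HIT | VC [29]
  [5] addr=0x8d blk=17 s=1: L1-HIT | VC [29]
  [6] addr=0x99 blk=19 s=3: MISS | VC [29, 7]
  [7] addr=0x89 blk=17 s=1: L1-HIT | VC [29, 7]
  [8] addr=0x89 blk=17 s=1: L1-HIT | VC [29, 7]
  [9] addr=0x39 blk=7 s=3: VC-HIT | VC [29, 19]
  [10] addr=0x88 blk=17 s=1: L1-HIT | VC [29, 19]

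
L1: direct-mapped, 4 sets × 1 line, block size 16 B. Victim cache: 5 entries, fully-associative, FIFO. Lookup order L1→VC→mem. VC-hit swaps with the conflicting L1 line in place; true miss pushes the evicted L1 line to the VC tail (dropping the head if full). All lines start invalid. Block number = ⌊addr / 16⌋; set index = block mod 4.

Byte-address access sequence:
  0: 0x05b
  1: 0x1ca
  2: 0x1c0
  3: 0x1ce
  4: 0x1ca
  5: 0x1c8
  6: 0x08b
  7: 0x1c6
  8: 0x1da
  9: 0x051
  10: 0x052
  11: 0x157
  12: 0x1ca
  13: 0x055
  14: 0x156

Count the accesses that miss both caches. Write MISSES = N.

MISSES = 5

0: 0x5b (blk 5, set 1) → MISS  vc=[]
1: 0x1ca (blk 28, set 0) → MISS  vc=[]
2: 0x1c0 (blk 28, set 0) → L1-HIT  vc=[]
3: 0x1ce (blk 28, set 0) → L1-HIT  vc=[]
4: 0x1ca (blk 28, set 0) → L1-HIT  vc=[]
5: 0x1c8 (blk 28, set 0) → L1-HIT  vc=[]
6: 0x8b (blk 8, set 0) → MISS  vc=[28]
7: 0x1c6 (blk 28, set 0) → VC-HIT  vc=[8]
8: 0x1da (blk 29, set 1) → MISS  vc=[8, 5]
9: 0x51 (blk 5, set 1) → VC-HIT  vc=[8, 29]
10: 0x52 (blk 5, set 1) → L1-HIT  vc=[8, 29]
11: 0x157 (blk 21, set 1) → MISS  vc=[8, 29, 5]
12: 0x1ca (blk 28, set 0) → L1-HIT  vc=[8, 29, 5]
13: 0x55 (blk 5, set 1) → VC-HIT  vc=[8, 29, 21]
14: 0x156 (blk 21, set 1) → VC-HIT  vc=[8, 29, 5]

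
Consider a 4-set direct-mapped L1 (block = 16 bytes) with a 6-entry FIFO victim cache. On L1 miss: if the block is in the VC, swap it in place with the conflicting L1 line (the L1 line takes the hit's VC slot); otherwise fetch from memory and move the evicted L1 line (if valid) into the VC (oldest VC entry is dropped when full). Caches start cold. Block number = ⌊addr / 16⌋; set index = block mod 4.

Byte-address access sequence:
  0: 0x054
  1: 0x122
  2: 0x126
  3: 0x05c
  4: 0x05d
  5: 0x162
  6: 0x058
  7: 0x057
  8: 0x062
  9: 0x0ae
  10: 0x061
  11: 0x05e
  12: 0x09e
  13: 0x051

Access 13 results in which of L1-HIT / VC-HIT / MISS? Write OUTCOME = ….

0: 0x54 (blk 5, set 1) → MISS  vc=[]
1: 0x122 (blk 18, set 2) → MISS  vc=[]
2: 0x126 (blk 18, set 2) → L1-HIT  vc=[]
3: 0x5c (blk 5, set 1) → L1-HIT  vc=[]
4: 0x5d (blk 5, set 1) → L1-HIT  vc=[]
5: 0x162 (blk 22, set 2) → MISS  vc=[18]
6: 0x58 (blk 5, set 1) → L1-HIT  vc=[18]
7: 0x57 (blk 5, set 1) → L1-HIT  vc=[18]
8: 0x62 (blk 6, set 2) → MISS  vc=[18, 22]
9: 0xae (blk 10, set 2) → MISS  vc=[18, 22, 6]
10: 0x61 (blk 6, set 2) → VC-HIT  vc=[18, 22, 10]
11: 0x5e (blk 5, set 1) → L1-HIT  vc=[18, 22, 10]
12: 0x9e (blk 9, set 1) → MISS  vc=[18, 22, 10, 5]
13: 0x51 (blk 5, set 1) → VC-HIT  vc=[18, 22, 10, 9]

OUTCOME = VC-HIT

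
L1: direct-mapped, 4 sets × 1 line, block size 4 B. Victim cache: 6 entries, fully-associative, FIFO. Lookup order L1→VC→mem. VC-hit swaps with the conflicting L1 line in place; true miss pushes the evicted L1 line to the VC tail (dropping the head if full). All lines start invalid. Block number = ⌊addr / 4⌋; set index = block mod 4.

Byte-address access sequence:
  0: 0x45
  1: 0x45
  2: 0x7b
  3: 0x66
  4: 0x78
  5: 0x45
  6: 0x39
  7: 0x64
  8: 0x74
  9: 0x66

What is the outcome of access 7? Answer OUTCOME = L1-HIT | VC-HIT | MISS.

  [0] addr=0x45 blk=17 s=1: MISS | VC []
  [1] addr=0x45 blk=17 s=1: L1-HIT | VC []
  [2] addr=0x7b blk=30 s=2: MISS | VC []
  [3] addr=0x66 blk=25 s=1: MISS | VC [17]
  [4] addr=0x78 blk=30 s=2: L1-HIT | VC [17]
  [5] addr=0x45 blk=17 s=1: VC-HIT | VC [25]
  [6] addr=0x39 blk=14 s=2: MISS | VC [25, 30]
  [7] addr=0x64 blk=25 s=1: VC-HIT | VC [17, 30]
  [8] addr=0x74 blk=29 s=1: MISS | VC [17, 30, 25]
  [9] addr=0x66 blk=25 s=1: VC-HIT | VC [17, 30, 29]

OUTCOME = VC-HIT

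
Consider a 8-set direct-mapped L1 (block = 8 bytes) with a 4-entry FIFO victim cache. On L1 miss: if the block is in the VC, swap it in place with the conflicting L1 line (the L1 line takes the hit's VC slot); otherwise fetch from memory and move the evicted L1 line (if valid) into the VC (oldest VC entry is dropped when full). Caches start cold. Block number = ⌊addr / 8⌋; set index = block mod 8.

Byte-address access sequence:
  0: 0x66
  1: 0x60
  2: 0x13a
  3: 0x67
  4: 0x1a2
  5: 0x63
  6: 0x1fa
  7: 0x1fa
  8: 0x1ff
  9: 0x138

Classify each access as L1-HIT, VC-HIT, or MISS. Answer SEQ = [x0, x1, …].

#0 0x66→b12/s4 MISS; vc=[]
#1 0x60→b12/s4 L1-HIT; vc=[]
#2 0x13a→b39/s7 MISS; vc=[]
#3 0x67→b12/s4 L1-HIT; vc=[]
#4 0x1a2→b52/s4 MISS; vc=[12]
#5 0x63→b12/s4 VC-HIT; vc=[52]
#6 0x1fa→b63/s7 MISS; vc=[52,39]
#7 0x1fa→b63/s7 L1-HIT; vc=[52,39]
#8 0x1ff→b63/s7 L1-HIT; vc=[52,39]
#9 0x138→b39/s7 VC-HIT; vc=[52,63]

SEQ = [MISS, L1-HIT, MISS, L1-HIT, MISS, VC-HIT, MISS, L1-HIT, L1-HIT, VC-HIT]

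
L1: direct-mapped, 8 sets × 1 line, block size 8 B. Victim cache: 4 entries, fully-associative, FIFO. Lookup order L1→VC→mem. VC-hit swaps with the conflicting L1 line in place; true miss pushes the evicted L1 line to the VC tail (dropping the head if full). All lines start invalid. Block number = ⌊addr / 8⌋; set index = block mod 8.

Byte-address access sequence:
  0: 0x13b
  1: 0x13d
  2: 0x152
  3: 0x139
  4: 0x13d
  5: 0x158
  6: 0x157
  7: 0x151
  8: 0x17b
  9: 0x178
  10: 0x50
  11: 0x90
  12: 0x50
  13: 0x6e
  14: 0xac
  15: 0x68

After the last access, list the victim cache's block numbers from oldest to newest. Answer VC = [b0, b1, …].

VC = [39, 42, 18, 21]

  [0] addr=0x13b blk=39 s=7: MISS | VC []
  [1] addr=0x13d blk=39 s=7: L1-HIT | VC []
  [2] addr=0x152 blk=42 s=2: MISS | VC []
  [3] addr=0x139 blk=39 s=7: L1-HIT | VC []
  [4] addr=0x13d blk=39 s=7: L1-HIT | VC []
  [5] addr=0x158 blk=43 s=3: MISS | VC []
  [6] addr=0x157 blk=42 s=2: L1-HIT | VC []
  [7] addr=0x151 blk=42 s=2: L1-HIT | VC []
  [8] addr=0x17b blk=47 s=7: MISS | VC [39]
  [9] addr=0x178 blk=47 s=7: L1-HIT | VC [39]
  [10] addr=0x50 blk=10 s=2: MISS | VC [39, 42]
  [11] addr=0x90 blk=18 s=2: MISS | VC [39, 42, 10]
  [12] addr=0x50 blk=10 s=2: VC-HIT | VC [39, 42, 18]
  [13] addr=0x6e blk=13 s=5: MISS | VC [39, 42, 18]
  [14] addr=0xac blk=21 s=5: MISS | VC [39, 42, 18, 13]
  [15] addr=0x68 blk=13 s=5: VC-HIT | VC [39, 42, 18, 21]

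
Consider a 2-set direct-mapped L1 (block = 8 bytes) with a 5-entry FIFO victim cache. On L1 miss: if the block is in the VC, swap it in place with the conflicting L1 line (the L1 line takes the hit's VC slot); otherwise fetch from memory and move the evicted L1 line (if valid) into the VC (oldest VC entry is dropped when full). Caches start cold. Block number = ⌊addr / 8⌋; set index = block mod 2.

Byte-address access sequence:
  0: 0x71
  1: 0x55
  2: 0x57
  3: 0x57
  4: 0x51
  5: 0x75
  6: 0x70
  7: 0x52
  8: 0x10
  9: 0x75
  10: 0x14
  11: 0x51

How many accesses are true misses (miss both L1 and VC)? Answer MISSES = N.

MISSES = 3

  [0] addr=0x71 blk=14 s=0: MISS | VC []
  [1] addr=0x55 blk=10 s=0: MISS | VC [14]
  [2] addr=0x57 blk=10 s=0: L1-HIT | VC [14]
  [3] addr=0x57 blk=10 s=0: L1-HIT | VC [14]
  [4] addr=0x51 blk=10 s=0: L1-HIT | VC [14]
  [5] addr=0x75 blk=14 s=0: VC-HIT | VC [10]
  [6] addr=0x70 blk=14 s=0: L1-HIT | VC [10]
  [7] addr=0x52 blk=10 s=0: VC-HIT | VC [14]
  [8] addr=0x10 blk=2 s=0: MISS | VC [14, 10]
  [9] addr=0x75 blk=14 s=0: VC-HIT | VC [2, 10]
  [10] addr=0x14 blk=2 s=0: VC-HIT | VC [14, 10]
  [11] addr=0x51 blk=10 s=0: VC-HIT | VC [14, 2]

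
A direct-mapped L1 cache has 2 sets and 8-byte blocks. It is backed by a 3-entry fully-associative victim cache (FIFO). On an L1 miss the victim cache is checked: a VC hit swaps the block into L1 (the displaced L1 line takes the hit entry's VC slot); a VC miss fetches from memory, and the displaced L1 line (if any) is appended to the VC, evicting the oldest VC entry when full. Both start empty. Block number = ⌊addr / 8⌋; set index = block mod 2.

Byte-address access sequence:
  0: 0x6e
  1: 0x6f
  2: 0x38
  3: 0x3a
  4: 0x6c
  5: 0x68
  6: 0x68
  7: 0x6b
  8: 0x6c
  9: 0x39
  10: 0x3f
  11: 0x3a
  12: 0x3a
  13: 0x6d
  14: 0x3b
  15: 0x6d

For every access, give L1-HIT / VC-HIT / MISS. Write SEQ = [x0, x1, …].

SEQ = [MISS, L1-HIT, MISS, L1-HIT, VC-HIT, L1-HIT, L1-HIT, L1-HIT, L1-HIT, VC-HIT, L1-HIT, L1-HIT, L1-HIT, VC-HIT, VC-HIT, VC-HIT]

#0 0x6e→b13/s1 MISS; vc=[]
#1 0x6f→b13/s1 L1-HIT; vc=[]
#2 0x38→b7/s1 MISS; vc=[13]
#3 0x3a→b7/s1 L1-HIT; vc=[13]
#4 0x6c→b13/s1 VC-HIT; vc=[7]
#5 0x68→b13/s1 L1-HIT; vc=[7]
#6 0x68→b13/s1 L1-HIT; vc=[7]
#7 0x6b→b13/s1 L1-HIT; vc=[7]
#8 0x6c→b13/s1 L1-HIT; vc=[7]
#9 0x39→b7/s1 VC-HIT; vc=[13]
#10 0x3f→b7/s1 L1-HIT; vc=[13]
#11 0x3a→b7/s1 L1-HIT; vc=[13]
#12 0x3a→b7/s1 L1-HIT; vc=[13]
#13 0x6d→b13/s1 VC-HIT; vc=[7]
#14 0x3b→b7/s1 VC-HIT; vc=[13]
#15 0x6d→b13/s1 VC-HIT; vc=[7]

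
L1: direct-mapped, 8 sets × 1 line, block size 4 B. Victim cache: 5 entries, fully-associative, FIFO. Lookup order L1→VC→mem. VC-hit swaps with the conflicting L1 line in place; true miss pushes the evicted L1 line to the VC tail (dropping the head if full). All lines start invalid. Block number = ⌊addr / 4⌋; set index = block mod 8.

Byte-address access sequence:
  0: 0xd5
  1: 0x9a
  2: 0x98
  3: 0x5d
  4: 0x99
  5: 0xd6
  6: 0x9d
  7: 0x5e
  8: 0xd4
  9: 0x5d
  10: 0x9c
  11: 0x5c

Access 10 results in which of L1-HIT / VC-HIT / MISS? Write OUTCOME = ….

0: 0xd5 (blk 53, set 5) → MISS  vc=[]
1: 0x9a (blk 38, set 6) → MISS  vc=[]
2: 0x98 (blk 38, set 6) → L1-HIT  vc=[]
3: 0x5d (blk 23, set 7) → MISS  vc=[]
4: 0x99 (blk 38, set 6) → L1-HIT  vc=[]
5: 0xd6 (blk 53, set 5) → L1-HIT  vc=[]
6: 0x9d (blk 39, set 7) → MISS  vc=[23]
7: 0x5e (blk 23, set 7) → VC-HIT  vc=[39]
8: 0xd4 (blk 53, set 5) → L1-HIT  vc=[39]
9: 0x5d (blk 23, set 7) → L1-HIT  vc=[39]
10: 0x9c (blk 39, set 7) → VC-HIT  vc=[23]
11: 0x5c (blk 23, set 7) → VC-HIT  vc=[39]

OUTCOME = VC-HIT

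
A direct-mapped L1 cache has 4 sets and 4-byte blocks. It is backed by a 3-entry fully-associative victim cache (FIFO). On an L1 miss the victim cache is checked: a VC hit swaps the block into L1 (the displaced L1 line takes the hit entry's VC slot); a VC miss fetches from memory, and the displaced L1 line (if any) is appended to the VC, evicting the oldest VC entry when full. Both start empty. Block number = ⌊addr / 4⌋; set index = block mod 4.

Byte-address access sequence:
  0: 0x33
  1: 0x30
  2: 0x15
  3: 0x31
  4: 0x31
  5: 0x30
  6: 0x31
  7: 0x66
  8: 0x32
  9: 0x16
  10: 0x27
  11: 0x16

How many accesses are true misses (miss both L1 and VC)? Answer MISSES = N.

MISSES = 4

  [0] addr=0x33 blk=12 s=0: MISS | VC []
  [1] addr=0x30 blk=12 s=0: L1-HIT | VC []
  [2] addr=0x15 blk=5 s=1: MISS | VC []
  [3] addr=0x31 blk=12 s=0: L1-HIT | VC []
  [4] addr=0x31 blk=12 s=0: L1-HIT | VC []
  [5] addr=0x30 blk=12 s=0: L1-HIT | VC []
  [6] addr=0x31 blk=12 s=0: L1-HIT | VC []
  [7] addr=0x66 blk=25 s=1: MISS | VC [5]
  [8] addr=0x32 blk=12 s=0: L1-HIT | VC [5]
  [9] addr=0x16 blk=5 s=1: VC-HIT | VC [25]
  [10] addr=0x27 blk=9 s=1: MISS | VC [25, 5]
  [11] addr=0x16 blk=5 s=1: VC-HIT | VC [25, 9]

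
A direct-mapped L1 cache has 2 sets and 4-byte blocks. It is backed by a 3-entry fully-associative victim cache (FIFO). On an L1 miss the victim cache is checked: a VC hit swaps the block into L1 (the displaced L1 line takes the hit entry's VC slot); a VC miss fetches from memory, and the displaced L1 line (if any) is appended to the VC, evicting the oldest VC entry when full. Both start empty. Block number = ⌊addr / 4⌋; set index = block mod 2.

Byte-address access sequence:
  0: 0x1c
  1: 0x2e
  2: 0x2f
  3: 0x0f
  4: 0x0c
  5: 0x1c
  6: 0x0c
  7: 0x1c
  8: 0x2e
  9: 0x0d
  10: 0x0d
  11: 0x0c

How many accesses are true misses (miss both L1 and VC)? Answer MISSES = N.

  [0] addr=0x1c blk=7 s=1: MISS | VC []
  [1] addr=0x2e blk=11 s=1: MISS | VC [7]
  [2] addr=0x2f blk=11 s=1: L1-HIT | VC [7]
  [3] addr=0xf blk=3 s=1: MISS | VC [7, 11]
  [4] addr=0xc blk=3 s=1: L1-HIT | VC [7, 11]
  [5] addr=0x1c blk=7 s=1: VC-HIT | VC [3, 11]
  [6] addr=0xc blk=3 s=1: VC-HIT | VC [7, 11]
  [7] addr=0x1c blk=7 s=1: VC-HIT | VC [3, 11]
  [8] addr=0x2e blk=11 s=1: VC-HIT | VC [3, 7]
  [9] addr=0xd blk=3 s=1: VC-HIT | VC [11, 7]
  [10] addr=0xd blk=3 s=1: L1-HIT | VC [11, 7]
  [11] addr=0xc blk=3 s=1: L1-HIT | VC [11, 7]

MISSES = 3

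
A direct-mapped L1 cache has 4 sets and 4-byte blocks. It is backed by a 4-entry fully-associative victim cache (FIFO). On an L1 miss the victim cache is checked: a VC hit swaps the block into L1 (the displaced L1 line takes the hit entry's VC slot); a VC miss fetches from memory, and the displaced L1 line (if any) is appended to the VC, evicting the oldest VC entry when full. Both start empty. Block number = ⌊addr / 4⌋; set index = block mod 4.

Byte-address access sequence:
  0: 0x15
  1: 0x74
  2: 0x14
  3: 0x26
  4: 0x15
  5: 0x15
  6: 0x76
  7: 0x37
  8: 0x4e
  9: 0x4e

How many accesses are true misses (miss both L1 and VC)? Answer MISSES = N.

MISSES = 5

#0 0x15→b5/s1 MISS; vc=[]
#1 0x74→b29/s1 MISS; vc=[5]
#2 0x14→b5/s1 VC-HIT; vc=[29]
#3 0x26→b9/s1 MISS; vc=[29,5]
#4 0x15→b5/s1 VC-HIT; vc=[29,9]
#5 0x15→b5/s1 L1-HIT; vc=[29,9]
#6 0x76→b29/s1 VC-HIT; vc=[5,9]
#7 0x37→b13/s1 MISS; vc=[5,9,29]
#8 0x4e→b19/s3 MISS; vc=[5,9,29]
#9 0x4e→b19/s3 L1-HIT; vc=[5,9,29]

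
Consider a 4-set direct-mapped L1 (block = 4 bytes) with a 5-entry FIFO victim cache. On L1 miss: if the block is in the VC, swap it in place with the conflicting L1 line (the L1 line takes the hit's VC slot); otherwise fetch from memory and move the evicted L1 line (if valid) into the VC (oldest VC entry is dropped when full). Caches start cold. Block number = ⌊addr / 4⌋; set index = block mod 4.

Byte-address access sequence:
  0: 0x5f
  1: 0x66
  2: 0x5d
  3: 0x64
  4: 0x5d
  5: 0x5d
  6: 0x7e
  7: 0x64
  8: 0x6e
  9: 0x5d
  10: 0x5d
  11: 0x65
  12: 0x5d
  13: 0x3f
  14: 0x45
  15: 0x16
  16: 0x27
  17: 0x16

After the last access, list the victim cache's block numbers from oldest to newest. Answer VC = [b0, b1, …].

VC = [31, 23, 25, 17, 9]

  [0] addr=0x5f blk=23 s=3: MISS | VC []
  [1] addr=0x66 blk=25 s=1: MISS | VC []
  [2] addr=0x5d blk=23 s=3: L1-HIT | VC []
  [3] addr=0x64 blk=25 s=1: L1-HIT | VC []
  [4] addr=0x5d blk=23 s=3: L1-HIT | VC []
  [5] addr=0x5d blk=23 s=3: L1-HIT | VC []
  [6] addr=0x7e blk=31 s=3: MISS | VC [23]
  [7] addr=0x64 blk=25 s=1: L1-HIT | VC [23]
  [8] addr=0x6e blk=27 s=3: MISS | VC [23, 31]
  [9] addr=0x5d blk=23 s=3: VC-HIT | VC [27, 31]
  [10] addr=0x5d blk=23 s=3: L1-HIT | VC [27, 31]
  [11] addr=0x65 blk=25 s=1: L1-HIT | VC [27, 31]
  [12] addr=0x5d blk=23 s=3: L1-HIT | VC [27, 31]
  [13] addr=0x3f blk=15 s=3: MISS | VC [27, 31, 23]
  [14] addr=0x45 blk=17 s=1: MISS | VC [27, 31, 23, 25]
  [15] addr=0x16 blk=5 s=1: MISS | VC [27, 31, 23, 25, 17]
  [16] addr=0x27 blk=9 s=1: MISS | VC [31, 23, 25, 17, 5]
  [17] addr=0x16 blk=5 s=1: VC-HIT | VC [31, 23, 25, 17, 9]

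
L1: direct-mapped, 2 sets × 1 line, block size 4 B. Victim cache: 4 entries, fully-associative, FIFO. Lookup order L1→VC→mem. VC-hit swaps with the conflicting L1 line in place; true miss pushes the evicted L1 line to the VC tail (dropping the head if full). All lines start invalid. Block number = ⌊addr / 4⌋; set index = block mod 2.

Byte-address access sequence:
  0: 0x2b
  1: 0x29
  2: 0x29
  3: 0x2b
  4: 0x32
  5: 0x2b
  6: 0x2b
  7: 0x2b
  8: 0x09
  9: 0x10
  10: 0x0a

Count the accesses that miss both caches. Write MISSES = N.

#0 0x2b→b10/s0 MISS; vc=[]
#1 0x29→b10/s0 L1-HIT; vc=[]
#2 0x29→b10/s0 L1-HIT; vc=[]
#3 0x2b→b10/s0 L1-HIT; vc=[]
#4 0x32→b12/s0 MISS; vc=[10]
#5 0x2b→b10/s0 VC-HIT; vc=[12]
#6 0x2b→b10/s0 L1-HIT; vc=[12]
#7 0x2b→b10/s0 L1-HIT; vc=[12]
#8 0x9→b2/s0 MISS; vc=[12,10]
#9 0x10→b4/s0 MISS; vc=[12,10,2]
#10 0xa→b2/s0 VC-HIT; vc=[12,10,4]

MISSES = 4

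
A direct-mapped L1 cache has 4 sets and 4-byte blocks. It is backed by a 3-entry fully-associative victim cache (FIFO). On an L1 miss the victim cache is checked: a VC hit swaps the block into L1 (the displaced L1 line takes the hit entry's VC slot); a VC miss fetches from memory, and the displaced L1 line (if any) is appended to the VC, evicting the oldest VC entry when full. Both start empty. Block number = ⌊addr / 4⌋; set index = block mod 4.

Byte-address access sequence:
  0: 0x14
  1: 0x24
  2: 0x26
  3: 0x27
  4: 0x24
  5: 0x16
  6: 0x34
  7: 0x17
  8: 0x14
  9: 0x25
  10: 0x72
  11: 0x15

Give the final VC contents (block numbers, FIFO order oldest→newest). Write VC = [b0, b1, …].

VC = [9, 13]

0: 0x14 (blk 5, set 1) → MISS  vc=[]
1: 0x24 (blk 9, set 1) → MISS  vc=[5]
2: 0x26 (blk 9, set 1) → L1-HIT  vc=[5]
3: 0x27 (blk 9, set 1) → L1-HIT  vc=[5]
4: 0x24 (blk 9, set 1) → L1-HIT  vc=[5]
5: 0x16 (blk 5, set 1) → VC-HIT  vc=[9]
6: 0x34 (blk 13, set 1) → MISS  vc=[9, 5]
7: 0x17 (blk 5, set 1) → VC-HIT  vc=[9, 13]
8: 0x14 (blk 5, set 1) → L1-HIT  vc=[9, 13]
9: 0x25 (blk 9, set 1) → VC-HIT  vc=[5, 13]
10: 0x72 (blk 28, set 0) → MISS  vc=[5, 13]
11: 0x15 (blk 5, set 1) → VC-HIT  vc=[9, 13]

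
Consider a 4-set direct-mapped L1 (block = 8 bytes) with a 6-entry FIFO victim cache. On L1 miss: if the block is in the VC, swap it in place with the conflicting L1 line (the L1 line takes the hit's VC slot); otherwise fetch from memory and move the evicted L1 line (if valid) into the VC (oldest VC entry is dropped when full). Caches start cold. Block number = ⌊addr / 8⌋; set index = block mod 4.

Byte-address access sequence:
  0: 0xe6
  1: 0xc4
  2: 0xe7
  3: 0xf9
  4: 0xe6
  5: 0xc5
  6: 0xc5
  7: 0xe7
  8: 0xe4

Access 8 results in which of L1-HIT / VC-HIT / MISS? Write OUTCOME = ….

0: 0xe6 (blk 28, set 0) → MISS  vc=[]
1: 0xc4 (blk 24, set 0) → MISS  vc=[28]
2: 0xe7 (blk 28, set 0) → VC-HIT  vc=[24]
3: 0xf9 (blk 31, set 3) → MISS  vc=[24]
4: 0xe6 (blk 28, set 0) → L1-HIT  vc=[24]
5: 0xc5 (blk 24, set 0) → VC-HIT  vc=[28]
6: 0xc5 (blk 24, set 0) → L1-HIT  vc=[28]
7: 0xe7 (blk 28, set 0) → VC-HIT  vc=[24]
8: 0xe4 (blk 28, set 0) → L1-HIT  vc=[24]

OUTCOME = L1-HIT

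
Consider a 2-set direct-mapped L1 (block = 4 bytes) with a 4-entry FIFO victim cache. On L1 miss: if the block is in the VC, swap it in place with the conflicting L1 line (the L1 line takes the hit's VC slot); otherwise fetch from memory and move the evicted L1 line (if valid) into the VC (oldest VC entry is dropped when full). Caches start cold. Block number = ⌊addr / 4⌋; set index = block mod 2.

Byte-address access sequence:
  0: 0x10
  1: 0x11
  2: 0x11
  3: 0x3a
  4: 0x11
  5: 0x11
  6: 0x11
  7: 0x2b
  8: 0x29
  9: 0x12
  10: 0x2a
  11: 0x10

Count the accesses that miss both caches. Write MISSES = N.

MISSES = 3

#0 0x10→b4/s0 MISS; vc=[]
#1 0x11→b4/s0 L1-HIT; vc=[]
#2 0x11→b4/s0 L1-HIT; vc=[]
#3 0x3a→b14/s0 MISS; vc=[4]
#4 0x11→b4/s0 VC-HIT; vc=[14]
#5 0x11→b4/s0 L1-HIT; vc=[14]
#6 0x11→b4/s0 L1-HIT; vc=[14]
#7 0x2b→b10/s0 MISS; vc=[14,4]
#8 0x29→b10/s0 L1-HIT; vc=[14,4]
#9 0x12→b4/s0 VC-HIT; vc=[14,10]
#10 0x2a→b10/s0 VC-HIT; vc=[14,4]
#11 0x10→b4/s0 VC-HIT; vc=[14,10]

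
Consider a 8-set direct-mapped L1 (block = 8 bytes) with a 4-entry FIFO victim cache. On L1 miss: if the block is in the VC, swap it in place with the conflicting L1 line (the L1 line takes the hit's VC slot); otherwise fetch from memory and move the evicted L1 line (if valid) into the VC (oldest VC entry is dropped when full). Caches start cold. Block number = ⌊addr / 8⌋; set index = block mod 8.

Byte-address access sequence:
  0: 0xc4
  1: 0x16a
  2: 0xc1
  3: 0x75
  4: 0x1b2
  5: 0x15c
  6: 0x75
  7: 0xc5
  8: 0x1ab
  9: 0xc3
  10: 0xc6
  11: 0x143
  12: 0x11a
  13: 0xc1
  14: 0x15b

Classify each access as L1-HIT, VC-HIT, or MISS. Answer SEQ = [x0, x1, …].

SEQ = [MISS, MISS, L1-HIT, MISS, MISS, MISS, VC-HIT, L1-HIT, MISS, L1-HIT, L1-HIT, MISS, MISS, VC-HIT, VC-HIT]

  [0] addr=0xc4 blk=24 s=0: MISS | VC []
  [1] addr=0x16a blk=45 s=5: MISS | VC []
  [2] addr=0xc1 blk=24 s=0: L1-HIT | VC []
  [3] addr=0x75 blk=14 s=6: MISS | VC []
  [4] addr=0x1b2 blk=54 s=6: MISS | VC [14]
  [5] addr=0x15c blk=43 s=3: MISS | VC [14]
  [6] addr=0x75 blk=14 s=6: VC-HIT | VC [54]
  [7] addr=0xc5 blk=24 s=0: L1-HIT | VC [54]
  [8] addr=0x1ab blk=53 s=5: MISS | VC [54, 45]
  [9] addr=0xc3 blk=24 s=0: L1-HIT | VC [54, 45]
  [10] addr=0xc6 blk=24 s=0: L1-HIT | VC [54, 45]
  [11] addr=0x143 blk=40 s=0: MISS | VC [54, 45, 24]
  [12] addr=0x11a blk=35 s=3: MISS | VC [54, 45, 24, 43]
  [13] addr=0xc1 blk=24 s=0: VC-HIT | VC [54, 45, 40, 43]
  [14] addr=0x15b blk=43 s=3: VC-HIT | VC [54, 45, 40, 35]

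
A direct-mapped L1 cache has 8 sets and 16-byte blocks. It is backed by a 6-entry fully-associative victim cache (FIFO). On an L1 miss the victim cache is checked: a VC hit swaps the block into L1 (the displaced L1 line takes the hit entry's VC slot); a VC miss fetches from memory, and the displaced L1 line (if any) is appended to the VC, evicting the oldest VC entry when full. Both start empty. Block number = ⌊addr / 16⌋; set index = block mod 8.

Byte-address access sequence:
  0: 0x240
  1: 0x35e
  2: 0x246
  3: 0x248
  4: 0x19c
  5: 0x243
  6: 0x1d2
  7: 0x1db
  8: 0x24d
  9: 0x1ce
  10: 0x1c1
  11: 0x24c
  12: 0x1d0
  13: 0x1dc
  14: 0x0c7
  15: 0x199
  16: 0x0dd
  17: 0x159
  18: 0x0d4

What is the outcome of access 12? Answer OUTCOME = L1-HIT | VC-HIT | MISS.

#0 0x240→b36/s4 MISS; vc=[]
#1 0x35e→b53/s5 MISS; vc=[]
#2 0x246→b36/s4 L1-HIT; vc=[]
#3 0x248→b36/s4 L1-HIT; vc=[]
#4 0x19c→b25/s1 MISS; vc=[]
#5 0x243→b36/s4 L1-HIT; vc=[]
#6 0x1d2→b29/s5 MISS; vc=[53]
#7 0x1db→b29/s5 L1-HIT; vc=[53]
#8 0x24d→b36/s4 L1-HIT; vc=[53]
#9 0x1ce→b28/s4 MISS; vc=[53,36]
#10 0x1c1→b28/s4 L1-HIT; vc=[53,36]
#11 0x24c→b36/s4 VC-HIT; vc=[53,28]
#12 0x1d0→b29/s5 L1-HIT; vc=[53,28]
#13 0x1dc→b29/s5 L1-HIT; vc=[53,28]
#14 0xc7→b12/s4 MISS; vc=[53,28,36]
#15 0x199→b25/s1 L1-HIT; vc=[53,28,36]
#16 0xdd→b13/s5 MISS; vc=[53,28,36,29]
#17 0x159→b21/s5 MISS; vc=[53,28,36,29,13]
#18 0xd4→b13/s5 VC-HIT; vc=[53,28,36,29,21]

OUTCOME = L1-HIT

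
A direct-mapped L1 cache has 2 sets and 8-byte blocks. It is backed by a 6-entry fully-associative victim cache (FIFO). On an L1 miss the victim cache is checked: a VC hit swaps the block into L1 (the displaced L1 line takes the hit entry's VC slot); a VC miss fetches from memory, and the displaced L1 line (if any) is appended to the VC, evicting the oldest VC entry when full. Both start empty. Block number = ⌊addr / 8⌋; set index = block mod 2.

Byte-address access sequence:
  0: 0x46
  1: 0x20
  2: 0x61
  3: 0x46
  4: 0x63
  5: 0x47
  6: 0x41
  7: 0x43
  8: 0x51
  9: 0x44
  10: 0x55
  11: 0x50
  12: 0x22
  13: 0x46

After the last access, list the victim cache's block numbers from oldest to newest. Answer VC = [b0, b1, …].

#0 0x46→b8/s0 MISS; vc=[]
#1 0x20→b4/s0 MISS; vc=[8]
#2 0x61→b12/s0 MISS; vc=[8,4]
#3 0x46→b8/s0 VC-HIT; vc=[12,4]
#4 0x63→b12/s0 VC-HIT; vc=[8,4]
#5 0x47→b8/s0 VC-HIT; vc=[12,4]
#6 0x41→b8/s0 L1-HIT; vc=[12,4]
#7 0x43→b8/s0 L1-HIT; vc=[12,4]
#8 0x51→b10/s0 MISS; vc=[12,4,8]
#9 0x44→b8/s0 VC-HIT; vc=[12,4,10]
#10 0x55→b10/s0 VC-HIT; vc=[12,4,8]
#11 0x50→b10/s0 L1-HIT; vc=[12,4,8]
#12 0x22→b4/s0 VC-HIT; vc=[12,10,8]
#13 0x46→b8/s0 VC-HIT; vc=[12,10,4]

VC = [12, 10, 4]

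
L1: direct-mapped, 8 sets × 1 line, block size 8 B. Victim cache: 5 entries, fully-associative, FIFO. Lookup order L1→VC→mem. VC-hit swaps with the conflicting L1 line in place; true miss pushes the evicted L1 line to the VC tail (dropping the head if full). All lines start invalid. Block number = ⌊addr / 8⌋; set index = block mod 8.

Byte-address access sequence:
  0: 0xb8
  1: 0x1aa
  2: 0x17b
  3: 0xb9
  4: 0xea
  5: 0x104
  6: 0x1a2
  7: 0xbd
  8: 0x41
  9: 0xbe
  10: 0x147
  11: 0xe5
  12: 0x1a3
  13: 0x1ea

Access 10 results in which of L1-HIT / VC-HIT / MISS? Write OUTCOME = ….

OUTCOME = MISS

0: 0xb8 (blk 23, set 7) → MISS  vc=[]
1: 0x1aa (blk 53, set 5) → MISS  vc=[]
2: 0x17b (blk 47, set 7) → MISS  vc=[23]
3: 0xb9 (blk 23, set 7) → VC-HIT  vc=[47]
4: 0xea (blk 29, set 5) → MISS  vc=[47, 53]
5: 0x104 (blk 32, set 0) → MISS  vc=[47, 53]
6: 0x1a2 (blk 52, set 4) → MISS  vc=[47, 53]
7: 0xbd (blk 23, set 7) → L1-HIT  vc=[47, 53]
8: 0x41 (blk 8, set 0) → MISS  vc=[47, 53, 32]
9: 0xbe (blk 23, set 7) → L1-HIT  vc=[47, 53, 32]
10: 0x147 (blk 40, set 0) → MISS  vc=[47, 53, 32, 8]
11: 0xe5 (blk 28, set 4) → MISS  vc=[47, 53, 32, 8, 52]
12: 0x1a3 (blk 52, set 4) → VC-HIT  vc=[47, 53, 32, 8, 28]
13: 0x1ea (blk 61, set 5) → MISS  vc=[53, 32, 8, 28, 29]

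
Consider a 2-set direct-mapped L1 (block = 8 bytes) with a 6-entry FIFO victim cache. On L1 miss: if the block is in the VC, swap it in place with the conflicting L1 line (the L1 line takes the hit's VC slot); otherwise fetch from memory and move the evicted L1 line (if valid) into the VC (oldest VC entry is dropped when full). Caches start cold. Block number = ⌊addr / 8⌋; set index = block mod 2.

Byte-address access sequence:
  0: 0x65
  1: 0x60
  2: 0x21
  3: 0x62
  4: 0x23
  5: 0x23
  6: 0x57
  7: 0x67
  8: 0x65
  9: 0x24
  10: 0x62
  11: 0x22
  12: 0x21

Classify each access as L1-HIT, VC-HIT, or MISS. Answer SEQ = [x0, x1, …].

SEQ = [MISS, L1-HIT, MISS, VC-HIT, VC-HIT, L1-HIT, MISS, VC-HIT, L1-HIT, VC-HIT, VC-HIT, VC-HIT, L1-HIT]

#0 0x65→b12/s0 MISS; vc=[]
#1 0x60→b12/s0 L1-HIT; vc=[]
#2 0x21→b4/s0 MISS; vc=[12]
#3 0x62→b12/s0 VC-HIT; vc=[4]
#4 0x23→b4/s0 VC-HIT; vc=[12]
#5 0x23→b4/s0 L1-HIT; vc=[12]
#6 0x57→b10/s0 MISS; vc=[12,4]
#7 0x67→b12/s0 VC-HIT; vc=[10,4]
#8 0x65→b12/s0 L1-HIT; vc=[10,4]
#9 0x24→b4/s0 VC-HIT; vc=[10,12]
#10 0x62→b12/s0 VC-HIT; vc=[10,4]
#11 0x22→b4/s0 VC-HIT; vc=[10,12]
#12 0x21→b4/s0 L1-HIT; vc=[10,12]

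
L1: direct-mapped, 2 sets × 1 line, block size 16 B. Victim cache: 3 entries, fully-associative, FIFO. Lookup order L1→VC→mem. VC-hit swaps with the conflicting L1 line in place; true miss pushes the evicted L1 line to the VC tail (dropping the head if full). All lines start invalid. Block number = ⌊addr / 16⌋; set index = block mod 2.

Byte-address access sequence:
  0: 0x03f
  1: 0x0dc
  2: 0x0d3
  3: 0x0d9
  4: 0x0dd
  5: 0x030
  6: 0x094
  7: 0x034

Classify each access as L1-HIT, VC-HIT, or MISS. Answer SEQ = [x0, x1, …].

SEQ = [MISS, MISS, L1-HIT, L1-HIT, L1-HIT, VC-HIT, MISS, VC-HIT]

0: 0x3f (blk 3, set 1) → MISS  vc=[]
1: 0xdc (blk 13, set 1) → MISS  vc=[3]
2: 0xd3 (blk 13, set 1) → L1-HIT  vc=[3]
3: 0xd9 (blk 13, set 1) → L1-HIT  vc=[3]
4: 0xdd (blk 13, set 1) → L1-HIT  vc=[3]
5: 0x30 (blk 3, set 1) → VC-HIT  vc=[13]
6: 0x94 (blk 9, set 1) → MISS  vc=[13, 3]
7: 0x34 (blk 3, set 1) → VC-HIT  vc=[13, 9]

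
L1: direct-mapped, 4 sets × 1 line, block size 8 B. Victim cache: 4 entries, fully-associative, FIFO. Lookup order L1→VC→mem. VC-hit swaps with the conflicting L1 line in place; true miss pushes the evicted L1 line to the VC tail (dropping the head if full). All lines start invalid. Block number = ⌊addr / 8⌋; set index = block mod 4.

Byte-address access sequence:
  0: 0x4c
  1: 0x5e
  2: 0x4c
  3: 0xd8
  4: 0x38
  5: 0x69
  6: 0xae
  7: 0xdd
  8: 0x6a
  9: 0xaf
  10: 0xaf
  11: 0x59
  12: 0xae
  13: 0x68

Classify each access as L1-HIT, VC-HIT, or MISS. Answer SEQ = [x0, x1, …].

SEQ = [MISS, MISS, L1-HIT, MISS, MISS, MISS, MISS, VC-HIT, VC-HIT, VC-HIT, L1-HIT, VC-HIT, L1-HIT, VC-HIT]

#0 0x4c→b9/s1 MISS; vc=[]
#1 0x5e→b11/s3 MISS; vc=[]
#2 0x4c→b9/s1 L1-HIT; vc=[]
#3 0xd8→b27/s3 MISS; vc=[11]
#4 0x38→b7/s3 MISS; vc=[11,27]
#5 0x69→b13/s1 MISS; vc=[11,27,9]
#6 0xae→b21/s1 MISS; vc=[11,27,9,13]
#7 0xdd→b27/s3 VC-HIT; vc=[11,7,9,13]
#8 0x6a→b13/s1 VC-HIT; vc=[11,7,9,21]
#9 0xaf→b21/s1 VC-HIT; vc=[11,7,9,13]
#10 0xaf→b21/s1 L1-HIT; vc=[11,7,9,13]
#11 0x59→b11/s3 VC-HIT; vc=[27,7,9,13]
#12 0xae→b21/s1 L1-HIT; vc=[27,7,9,13]
#13 0x68→b13/s1 VC-HIT; vc=[27,7,9,21]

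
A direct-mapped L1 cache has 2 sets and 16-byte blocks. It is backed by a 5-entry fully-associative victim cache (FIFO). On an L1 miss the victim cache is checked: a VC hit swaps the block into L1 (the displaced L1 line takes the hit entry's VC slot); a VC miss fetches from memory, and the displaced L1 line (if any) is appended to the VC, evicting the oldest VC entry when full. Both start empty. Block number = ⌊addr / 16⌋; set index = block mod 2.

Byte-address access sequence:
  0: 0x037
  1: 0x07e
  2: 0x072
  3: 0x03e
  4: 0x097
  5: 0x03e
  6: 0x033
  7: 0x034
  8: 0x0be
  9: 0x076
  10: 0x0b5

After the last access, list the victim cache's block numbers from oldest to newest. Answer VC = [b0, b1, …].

  [0] addr=0x37 blk=3 s=1: MISS | VC []
  [1] addr=0x7e blk=7 s=1: MISS | VC [3]
  [2] addr=0x72 blk=7 s=1: L1-HIT | VC [3]
  [3] addr=0x3e blk=3 s=1: VC-HIT | VC [7]
  [4] addr=0x97 blk=9 s=1: MISS | VC [7, 3]
  [5] addr=0x3e blk=3 s=1: VC-HIT | VC [7, 9]
  [6] addr=0x33 blk=3 s=1: L1-HIT | VC [7, 9]
  [7] addr=0x34 blk=3 s=1: L1-HIT | VC [7, 9]
  [8] addr=0xbe blk=11 s=1: MISS | VC [7, 9, 3]
  [9] addr=0x76 blk=7 s=1: VC-HIT | VC [11, 9, 3]
  [10] addr=0xb5 blk=11 s=1: VC-HIT | VC [7, 9, 3]

VC = [7, 9, 3]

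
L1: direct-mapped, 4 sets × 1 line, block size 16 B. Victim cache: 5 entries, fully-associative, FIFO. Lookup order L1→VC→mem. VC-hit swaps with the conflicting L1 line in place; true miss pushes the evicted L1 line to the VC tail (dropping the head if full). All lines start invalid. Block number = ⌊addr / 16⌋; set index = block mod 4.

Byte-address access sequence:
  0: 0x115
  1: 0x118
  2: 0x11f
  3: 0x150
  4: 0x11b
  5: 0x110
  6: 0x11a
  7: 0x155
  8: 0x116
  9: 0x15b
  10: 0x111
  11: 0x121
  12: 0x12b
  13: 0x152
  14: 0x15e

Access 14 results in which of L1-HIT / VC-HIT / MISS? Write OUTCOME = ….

  [0] addr=0x115 blk=17 s=1: MISS | VC []
  [1] addr=0x118 blk=17 s=1: L1-HIT | VC []
  [2] addr=0x11f blk=17 s=1: L1-HIT | VC []
  [3] addr=0x150 blk=21 s=1: MISS | VC [17]
  [4] addr=0x11b blk=17 s=1: VC-HIT | VC [21]
  [5] addr=0x110 blk=17 s=1: L1-HIT | VC [21]
  [6] addr=0x11a blk=17 s=1: L1-HIT | VC [21]
  [7] addr=0x155 blk=21 s=1: VC-HIT | VC [17]
  [8] addr=0x116 blk=17 s=1: VC-HIT | VC [21]
  [9] addr=0x15b blk=21 s=1: VC-HIT | VC [17]
  [10] addr=0x111 blk=17 s=1: VC-HIT | VC [21]
  [11] addr=0x121 blk=18 s=2: MISS | VC [21]
  [12] addr=0x12b blk=18 s=2: L1-HIT | VC [21]
  [13] addr=0x152 blk=21 s=1: VC-HIT | VC [17]
  [14] addr=0x15e blk=21 s=1: L1-HIT | VC [17]

OUTCOME = L1-HIT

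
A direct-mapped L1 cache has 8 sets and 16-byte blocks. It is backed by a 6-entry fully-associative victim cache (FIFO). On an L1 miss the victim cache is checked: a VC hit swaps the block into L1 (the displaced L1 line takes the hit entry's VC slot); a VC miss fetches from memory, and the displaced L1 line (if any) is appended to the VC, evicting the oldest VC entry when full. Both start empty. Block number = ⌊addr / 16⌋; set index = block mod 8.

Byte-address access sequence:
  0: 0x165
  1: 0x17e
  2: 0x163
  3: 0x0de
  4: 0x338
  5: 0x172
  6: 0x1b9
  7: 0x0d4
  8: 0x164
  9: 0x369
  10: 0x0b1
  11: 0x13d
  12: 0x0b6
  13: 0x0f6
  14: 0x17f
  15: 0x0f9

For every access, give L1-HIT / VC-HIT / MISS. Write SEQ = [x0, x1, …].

  [0] addr=0x165 blk=22 s=6: MISS | VC []
  [1] addr=0x17e blk=23 s=7: MISS | VC []
  [2] addr=0x163 blk=22 s=6: L1-HIT | VC []
  [3] addr=0xde blk=13 s=5: MISS | VC []
  [4] addr=0x338 blk=51 s=3: MISS | VC []
  [5] addr=0x172 blk=23 s=7: L1-HIT | VC []
  [6] addr=0x1b9 blk=27 s=3: MISS | VC [51]
  [7] addr=0xd4 blk=13 s=5: L1-HIT | VC [51]
  [8] addr=0x164 blk=22 s=6: L1-HIT | VC [51]
  [9] addr=0x369 blk=54 s=6: MISS | VC [51, 22]
  [10] addr=0xb1 blk=11 s=3: MISS | VC [51, 22, 27]
  [11] addr=0x13d blk=19 s=3: MISS | VC [51, 22, 27, 11]
  [12] addr=0xb6 blk=11 s=3: VC-HIT | VC [51, 22, 27, 19]
  [13] addr=0xf6 blk=15 s=7: MISS | VC [51, 22, 27, 19, 23]
  [14] addr=0x17f blk=23 s=7: VC-HIT | VC [51, 22, 27, 19, 15]
  [15] addr=0xf9 blk=15 s=7: VC-HIT | VC [51, 22, 27, 19, 23]

SEQ = [MISS, MISS, L1-HIT, MISS, MISS, L1-HIT, MISS, L1-HIT, L1-HIT, MISS, MISS, MISS, VC-HIT, MISS, VC-HIT, VC-HIT]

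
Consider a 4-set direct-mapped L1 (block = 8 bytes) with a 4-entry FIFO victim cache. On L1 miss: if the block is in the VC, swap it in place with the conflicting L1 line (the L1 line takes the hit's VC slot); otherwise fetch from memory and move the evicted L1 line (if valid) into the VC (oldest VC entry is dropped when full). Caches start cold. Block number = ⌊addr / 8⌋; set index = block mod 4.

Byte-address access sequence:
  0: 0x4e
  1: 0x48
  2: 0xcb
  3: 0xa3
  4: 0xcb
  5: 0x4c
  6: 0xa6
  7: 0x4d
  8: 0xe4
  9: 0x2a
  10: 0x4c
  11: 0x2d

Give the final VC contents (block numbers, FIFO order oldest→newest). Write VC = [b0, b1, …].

VC = [25, 20, 9]

0: 0x4e (blk 9, set 1) → MISS  vc=[]
1: 0x48 (blk 9, set 1) → L1-HIT  vc=[]
2: 0xcb (blk 25, set 1) → MISS  vc=[9]
3: 0xa3 (blk 20, set 0) → MISS  vc=[9]
4: 0xcb (blk 25, set 1) → L1-HIT  vc=[9]
5: 0x4c (blk 9, set 1) → VC-HIT  vc=[25]
6: 0xa6 (blk 20, set 0) → L1-HIT  vc=[25]
7: 0x4d (blk 9, set 1) → L1-HIT  vc=[25]
8: 0xe4 (blk 28, set 0) → MISS  vc=[25, 20]
9: 0x2a (blk 5, set 1) → MISS  vc=[25, 20, 9]
10: 0x4c (blk 9, set 1) → VC-HIT  vc=[25, 20, 5]
11: 0x2d (blk 5, set 1) → VC-HIT  vc=[25, 20, 9]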